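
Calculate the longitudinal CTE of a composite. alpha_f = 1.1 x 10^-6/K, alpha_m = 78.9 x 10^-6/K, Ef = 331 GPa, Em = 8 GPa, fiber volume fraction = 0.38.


E1 = Ef*Vf + Em*(1-Vf) = 130.74
alpha_1 = (alpha_f*Ef*Vf + alpha_m*Em*(1-Vf))/E1 = 4.05 x 10^-6/K

4.05 x 10^-6/K


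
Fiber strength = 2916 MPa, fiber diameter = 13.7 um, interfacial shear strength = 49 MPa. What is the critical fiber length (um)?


Lc = sigma_f * d / (2 * tau_i) = 2916 * 13.7 / (2 * 49) = 407.6 um

407.6 um


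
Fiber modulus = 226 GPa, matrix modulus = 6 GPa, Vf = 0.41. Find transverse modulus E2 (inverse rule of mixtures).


1/E2 = Vf/Ef + (1-Vf)/Em = 0.41/226 + 0.59/6
E2 = 9.99 GPa

9.99 GPa


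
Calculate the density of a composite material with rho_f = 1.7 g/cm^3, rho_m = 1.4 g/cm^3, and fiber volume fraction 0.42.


rho_c = rho_f*Vf + rho_m*(1-Vf) = 1.7*0.42 + 1.4*0.58 = 1.526 g/cm^3

1.526 g/cm^3


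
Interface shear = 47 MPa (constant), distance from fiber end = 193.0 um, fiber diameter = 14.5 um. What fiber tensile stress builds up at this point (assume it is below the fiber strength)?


Force balance: sigma_f * (pi*d^2/4) = tau * (pi*d) * x  ->  sigma_f = 4 * tau * x / d
sigma_f = 4 * 47 * 193.0 / 14.5 = 2502.3 MPa

2502.3 MPa


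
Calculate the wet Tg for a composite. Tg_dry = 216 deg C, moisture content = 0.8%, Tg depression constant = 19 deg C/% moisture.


Tg_wet = Tg_dry - k*moisture = 216 - 19*0.8 = 200.8 deg C

200.8 deg C


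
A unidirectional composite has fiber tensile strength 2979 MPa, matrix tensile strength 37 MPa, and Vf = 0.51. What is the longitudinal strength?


sigma_1 = sigma_f*Vf + sigma_m*(1-Vf) = 2979*0.51 + 37*0.49 = 1537.4 MPa

1537.4 MPa


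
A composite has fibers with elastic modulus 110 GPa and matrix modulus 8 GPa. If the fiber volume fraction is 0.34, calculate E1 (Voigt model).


E1 = Ef*Vf + Em*(1-Vf) = 110*0.34 + 8*0.66 = 42.68 GPa

42.68 GPa


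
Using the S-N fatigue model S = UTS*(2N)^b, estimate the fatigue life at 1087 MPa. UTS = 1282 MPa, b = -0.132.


N = 0.5 * (S/UTS)^(1/b) = 0.5 * (1087/1282)^(1/-0.132) = 1.7452 cycles

1.7452 cycles


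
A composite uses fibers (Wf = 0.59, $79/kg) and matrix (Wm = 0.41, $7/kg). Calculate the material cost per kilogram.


Cost = cost_f*Wf + cost_m*Wm = 79*0.59 + 7*0.41 = $49.48/kg

$49.48/kg


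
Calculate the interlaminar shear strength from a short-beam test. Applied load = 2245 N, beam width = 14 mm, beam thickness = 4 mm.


ILSS = 3F/(4bh) = 3*2245/(4*14*4) = 30.07 MPa

30.07 MPa


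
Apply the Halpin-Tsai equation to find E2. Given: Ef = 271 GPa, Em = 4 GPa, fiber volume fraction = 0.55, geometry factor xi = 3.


eta = (Ef/Em - 1)/(Ef/Em + xi) = (67.75 - 1)/(67.75 + 3) = 0.9435
E2 = Em*(1+xi*eta*Vf)/(1-eta*Vf) = 21.26 GPa

21.26 GPa


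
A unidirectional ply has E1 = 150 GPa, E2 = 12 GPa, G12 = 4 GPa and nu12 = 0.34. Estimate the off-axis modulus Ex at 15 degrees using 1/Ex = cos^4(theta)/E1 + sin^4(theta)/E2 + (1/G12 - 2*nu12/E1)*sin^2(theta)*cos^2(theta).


cos^4(15) = 0.870513, sin^4(15) = 0.004487, sin^2(15)*cos^2(15) = 0.0625
1/G12 - 2*nu12/E1 = 1/4 - 2*0.34/150 = 0.245467 GPa^-1
1/Ex = 0.870513/150 + 0.004487/12 + 0.245467*0.0625 = 0.021519 GPa^-1
Ex = 46.47 GPa

46.47 GPa


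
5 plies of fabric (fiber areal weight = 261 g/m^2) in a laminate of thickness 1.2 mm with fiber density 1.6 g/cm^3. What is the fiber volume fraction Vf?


Vf = n * FAW / (rho_f * h * 1000) = 5 * 261 / (1.6 * 1.2 * 1000) = 0.6797

0.6797


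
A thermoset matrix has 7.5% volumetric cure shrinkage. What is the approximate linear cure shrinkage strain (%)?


Linear shrinkage ≈ vol_shrink/3 = 7.5/3 = 2.5%

2.5%


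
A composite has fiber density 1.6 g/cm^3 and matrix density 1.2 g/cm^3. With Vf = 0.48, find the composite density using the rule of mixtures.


rho_c = rho_f*Vf + rho_m*(1-Vf) = 1.6*0.48 + 1.2*0.52 = 1.392 g/cm^3

1.392 g/cm^3


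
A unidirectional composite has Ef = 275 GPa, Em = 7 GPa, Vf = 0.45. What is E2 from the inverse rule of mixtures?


1/E2 = Vf/Ef + (1-Vf)/Em = 0.45/275 + 0.55/7
E2 = 12.47 GPa

12.47 GPa


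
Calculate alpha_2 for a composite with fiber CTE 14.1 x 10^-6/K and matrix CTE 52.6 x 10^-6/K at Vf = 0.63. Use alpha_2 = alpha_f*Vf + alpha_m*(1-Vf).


alpha_2 = alpha_f*Vf + alpha_m*(1-Vf) = 14.1*0.63 + 52.6*0.37 = 28.3 x 10^-6/K

28.3 x 10^-6/K


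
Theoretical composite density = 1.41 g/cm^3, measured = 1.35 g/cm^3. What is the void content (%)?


Void% = (rho_theo - rho_actual)/rho_theo * 100 = (1.41 - 1.35)/1.41 * 100 = 4.26%

4.26%


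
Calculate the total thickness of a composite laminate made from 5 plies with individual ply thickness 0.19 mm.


h = n * t_ply = 5 * 0.19 = 0.95 mm

0.95 mm


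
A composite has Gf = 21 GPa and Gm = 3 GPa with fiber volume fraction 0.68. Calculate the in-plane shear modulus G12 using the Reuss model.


1/G12 = Vf/Gf + (1-Vf)/Gm = 0.68/21 + 0.32/3
G12 = 7.19 GPa

7.19 GPa


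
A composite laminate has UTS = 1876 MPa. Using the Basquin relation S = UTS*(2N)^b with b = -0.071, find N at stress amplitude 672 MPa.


N = 0.5 * (S/UTS)^(1/b) = 0.5 * (672/1876)^(1/-0.071) = 952222.5653 cycles

952222.5653 cycles


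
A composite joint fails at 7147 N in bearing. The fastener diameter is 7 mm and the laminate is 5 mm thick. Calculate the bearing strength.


sigma_br = F/(d*h) = 7147/(7*5) = 204.2 MPa

204.2 MPa


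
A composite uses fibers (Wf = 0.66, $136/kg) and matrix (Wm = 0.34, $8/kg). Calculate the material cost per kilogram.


Cost = cost_f*Wf + cost_m*Wm = 136*0.66 + 8*0.34 = $92.48/kg

$92.48/kg


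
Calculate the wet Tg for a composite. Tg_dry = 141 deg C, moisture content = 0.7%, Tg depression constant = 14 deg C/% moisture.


Tg_wet = Tg_dry - k*moisture = 141 - 14*0.7 = 131.2 deg C

131.2 deg C


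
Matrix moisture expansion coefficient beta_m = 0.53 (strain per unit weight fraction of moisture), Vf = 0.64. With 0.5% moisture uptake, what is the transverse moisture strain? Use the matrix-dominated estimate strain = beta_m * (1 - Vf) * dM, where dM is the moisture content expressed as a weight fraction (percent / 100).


dM = 0.5/100 = 0.005
strain = beta_m * (1-Vf) * dM = 0.53 * 0.36 * 0.005 = 0.000954

0.000954


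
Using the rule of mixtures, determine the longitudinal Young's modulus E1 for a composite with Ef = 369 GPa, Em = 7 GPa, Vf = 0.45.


E1 = Ef*Vf + Em*(1-Vf) = 369*0.45 + 7*0.55 = 169.9 GPa

169.9 GPa


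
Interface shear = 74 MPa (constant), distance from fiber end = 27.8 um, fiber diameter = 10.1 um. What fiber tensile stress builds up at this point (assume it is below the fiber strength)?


Force balance: sigma_f * (pi*d^2/4) = tau * (pi*d) * x  ->  sigma_f = 4 * tau * x / d
sigma_f = 4 * 74 * 27.8 / 10.1 = 814.7 MPa

814.7 MPa


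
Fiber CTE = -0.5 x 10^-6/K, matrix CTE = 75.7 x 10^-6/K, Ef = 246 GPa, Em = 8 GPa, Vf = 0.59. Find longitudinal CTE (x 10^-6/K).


E1 = Ef*Vf + Em*(1-Vf) = 148.42
alpha_1 = (alpha_f*Ef*Vf + alpha_m*Em*(1-Vf))/E1 = 1.18 x 10^-6/K

1.18 x 10^-6/K


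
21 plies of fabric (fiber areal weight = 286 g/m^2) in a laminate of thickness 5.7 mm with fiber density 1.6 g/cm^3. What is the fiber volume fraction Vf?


Vf = n * FAW / (rho_f * h * 1000) = 21 * 286 / (1.6 * 5.7 * 1000) = 0.6586

0.6586


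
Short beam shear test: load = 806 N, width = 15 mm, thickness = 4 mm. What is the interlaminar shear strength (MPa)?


ILSS = 3F/(4bh) = 3*806/(4*15*4) = 10.08 MPa

10.08 MPa


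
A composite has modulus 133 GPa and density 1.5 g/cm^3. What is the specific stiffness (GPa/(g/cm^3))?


Specific stiffness = E/rho = 133/1.5 = 88.7 GPa/(g/cm^3)

88.7 GPa/(g/cm^3)


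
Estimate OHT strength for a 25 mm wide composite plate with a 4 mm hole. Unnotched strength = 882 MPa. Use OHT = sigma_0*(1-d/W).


OHT = sigma_0*(1-d/W) = 882*(1-4/25) = 740.9 MPa

740.9 MPa


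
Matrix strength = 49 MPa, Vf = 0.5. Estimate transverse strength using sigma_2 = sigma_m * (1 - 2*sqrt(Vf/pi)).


factor = 1 - 2*sqrt(0.5/pi) = 0.2021
sigma_2 = 49 * 0.2021 = 9.9 MPa

9.9 MPa


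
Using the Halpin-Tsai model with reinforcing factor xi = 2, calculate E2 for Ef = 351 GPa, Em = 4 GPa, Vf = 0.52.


eta = (Ef/Em - 1)/(Ef/Em + xi) = (87.75 - 1)/(87.75 + 2) = 0.9666
E2 = Em*(1+xi*eta*Vf)/(1-eta*Vf) = 16.13 GPa

16.13 GPa


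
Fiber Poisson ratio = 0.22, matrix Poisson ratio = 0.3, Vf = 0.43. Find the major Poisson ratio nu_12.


nu_12 = nu_f*Vf + nu_m*(1-Vf) = 0.22*0.43 + 0.3*0.57 = 0.2656

0.2656


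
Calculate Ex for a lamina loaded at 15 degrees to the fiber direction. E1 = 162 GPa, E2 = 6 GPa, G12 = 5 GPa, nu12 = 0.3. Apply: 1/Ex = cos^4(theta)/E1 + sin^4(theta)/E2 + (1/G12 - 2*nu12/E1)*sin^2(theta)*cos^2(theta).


cos^4(15) = 0.870513, sin^4(15) = 0.004487, sin^2(15)*cos^2(15) = 0.0625
1/G12 - 2*nu12/E1 = 1/5 - 2*0.3/162 = 0.196296 GPa^-1
1/Ex = 0.870513/162 + 0.004487/6 + 0.196296*0.0625 = 0.0183899 GPa^-1
Ex = 54.38 GPa

54.38 GPa


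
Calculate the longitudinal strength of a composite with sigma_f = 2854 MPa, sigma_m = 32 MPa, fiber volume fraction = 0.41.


sigma_1 = sigma_f*Vf + sigma_m*(1-Vf) = 2854*0.41 + 32*0.59 = 1189.0 MPa

1189.0 MPa


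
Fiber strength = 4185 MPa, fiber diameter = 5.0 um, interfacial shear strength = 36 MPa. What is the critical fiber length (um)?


Lc = sigma_f * d / (2 * tau_i) = 4185 * 5.0 / (2 * 36) = 290.6 um

290.6 um


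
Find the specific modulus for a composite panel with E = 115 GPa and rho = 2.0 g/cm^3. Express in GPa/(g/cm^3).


Specific stiffness = E/rho = 115/2.0 = 57.5 GPa/(g/cm^3)

57.5 GPa/(g/cm^3)


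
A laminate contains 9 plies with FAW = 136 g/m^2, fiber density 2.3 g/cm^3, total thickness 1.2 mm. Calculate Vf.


Vf = n * FAW / (rho_f * h * 1000) = 9 * 136 / (2.3 * 1.2 * 1000) = 0.4435

0.4435


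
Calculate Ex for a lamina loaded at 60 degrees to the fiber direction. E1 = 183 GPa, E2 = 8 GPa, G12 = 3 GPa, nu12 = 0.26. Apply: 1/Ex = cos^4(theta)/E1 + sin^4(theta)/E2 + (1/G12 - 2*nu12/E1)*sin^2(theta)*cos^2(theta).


cos^4(60) = 0.0625, sin^4(60) = 0.5625, sin^2(60)*cos^2(60) = 0.1875
1/G12 - 2*nu12/E1 = 1/3 - 2*0.26/183 = 0.330492 GPa^-1
1/Ex = 0.0625/183 + 0.5625/8 + 0.330492*0.1875 = 0.1326212 GPa^-1
Ex = 7.54 GPa

7.54 GPa


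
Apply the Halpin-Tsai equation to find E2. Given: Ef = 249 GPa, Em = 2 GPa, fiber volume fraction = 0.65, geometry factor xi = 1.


eta = (Ef/Em - 1)/(Ef/Em + xi) = (124.5 - 1)/(124.5 + 1) = 0.9841
E2 = Em*(1+xi*eta*Vf)/(1-eta*Vf) = 9.1 GPa

9.1 GPa


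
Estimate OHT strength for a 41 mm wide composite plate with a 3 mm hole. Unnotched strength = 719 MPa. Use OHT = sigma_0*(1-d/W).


OHT = sigma_0*(1-d/W) = 719*(1-3/41) = 666.4 MPa

666.4 MPa


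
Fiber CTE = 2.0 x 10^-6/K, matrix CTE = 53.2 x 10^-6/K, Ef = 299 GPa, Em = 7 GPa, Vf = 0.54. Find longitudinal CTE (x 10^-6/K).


E1 = Ef*Vf + Em*(1-Vf) = 164.68
alpha_1 = (alpha_f*Ef*Vf + alpha_m*Em*(1-Vf))/E1 = 3.0 x 10^-6/K

3.0 x 10^-6/K


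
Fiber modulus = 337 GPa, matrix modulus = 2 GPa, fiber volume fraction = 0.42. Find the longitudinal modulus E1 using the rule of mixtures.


E1 = Ef*Vf + Em*(1-Vf) = 337*0.42 + 2*0.58 = 142.7 GPa

142.7 GPa


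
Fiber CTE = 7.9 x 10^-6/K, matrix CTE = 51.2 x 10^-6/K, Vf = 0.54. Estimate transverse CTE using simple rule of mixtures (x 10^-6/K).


alpha_2 = alpha_f*Vf + alpha_m*(1-Vf) = 7.9*0.54 + 51.2*0.46 = 27.8 x 10^-6/K

27.8 x 10^-6/K


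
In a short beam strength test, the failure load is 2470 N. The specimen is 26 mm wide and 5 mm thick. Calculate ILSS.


ILSS = 3F/(4bh) = 3*2470/(4*26*5) = 14.25 MPa

14.25 MPa


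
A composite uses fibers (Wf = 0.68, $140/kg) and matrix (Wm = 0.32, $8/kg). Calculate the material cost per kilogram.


Cost = cost_f*Wf + cost_m*Wm = 140*0.68 + 8*0.32 = $97.76/kg

$97.76/kg


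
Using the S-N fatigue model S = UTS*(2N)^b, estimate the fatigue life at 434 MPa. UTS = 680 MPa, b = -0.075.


N = 0.5 * (S/UTS)^(1/b) = 0.5 * (434/680)^(1/-0.075) = 199.1709 cycles

199.1709 cycles


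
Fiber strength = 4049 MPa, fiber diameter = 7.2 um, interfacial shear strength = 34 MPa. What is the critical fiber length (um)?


Lc = sigma_f * d / (2 * tau_i) = 4049 * 7.2 / (2 * 34) = 428.7 um

428.7 um


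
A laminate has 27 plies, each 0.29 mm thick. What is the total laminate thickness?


h = n * t_ply = 27 * 0.29 = 7.83 mm

7.83 mm


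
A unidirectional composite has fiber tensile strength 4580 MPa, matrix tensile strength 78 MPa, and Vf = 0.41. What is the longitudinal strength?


sigma_1 = sigma_f*Vf + sigma_m*(1-Vf) = 4580*0.41 + 78*0.59 = 1923.8 MPa

1923.8 MPa


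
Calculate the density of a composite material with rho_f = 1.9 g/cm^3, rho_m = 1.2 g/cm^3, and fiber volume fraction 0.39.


rho_c = rho_f*Vf + rho_m*(1-Vf) = 1.9*0.39 + 1.2*0.61 = 1.473 g/cm^3

1.473 g/cm^3


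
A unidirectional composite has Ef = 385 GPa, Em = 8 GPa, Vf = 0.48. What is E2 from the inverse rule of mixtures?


1/E2 = Vf/Ef + (1-Vf)/Em = 0.48/385 + 0.52/8
E2 = 15.1 GPa

15.1 GPa


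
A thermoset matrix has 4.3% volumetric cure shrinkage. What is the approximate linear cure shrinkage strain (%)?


Linear shrinkage ≈ vol_shrink/3 = 4.3/3 = 1.433%

1.433%


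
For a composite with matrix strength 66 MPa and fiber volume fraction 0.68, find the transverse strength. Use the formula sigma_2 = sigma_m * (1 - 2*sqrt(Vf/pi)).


factor = 1 - 2*sqrt(0.68/pi) = 0.0695
sigma_2 = 66 * 0.0695 = 4.59 MPa

4.59 MPa


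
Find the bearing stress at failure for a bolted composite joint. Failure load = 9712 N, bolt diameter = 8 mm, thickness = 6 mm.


sigma_br = F/(d*h) = 9712/(8*6) = 202.3 MPa

202.3 MPa


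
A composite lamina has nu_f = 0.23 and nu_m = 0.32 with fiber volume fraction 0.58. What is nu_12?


nu_12 = nu_f*Vf + nu_m*(1-Vf) = 0.23*0.58 + 0.32*0.42 = 0.2678

0.2678


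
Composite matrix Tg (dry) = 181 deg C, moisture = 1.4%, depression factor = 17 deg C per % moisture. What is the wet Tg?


Tg_wet = Tg_dry - k*moisture = 181 - 17*1.4 = 157.2 deg C

157.2 deg C


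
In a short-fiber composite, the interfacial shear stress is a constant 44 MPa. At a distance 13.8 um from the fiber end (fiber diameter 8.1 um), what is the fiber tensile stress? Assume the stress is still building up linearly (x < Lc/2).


Force balance: sigma_f * (pi*d^2/4) = tau * (pi*d) * x  ->  sigma_f = 4 * tau * x / d
sigma_f = 4 * 44 * 13.8 / 8.1 = 299.9 MPa

299.9 MPa


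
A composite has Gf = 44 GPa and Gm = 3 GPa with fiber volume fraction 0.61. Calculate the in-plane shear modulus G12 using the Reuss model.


1/G12 = Vf/Gf + (1-Vf)/Gm = 0.61/44 + 0.39/3
G12 = 6.95 GPa

6.95 GPa


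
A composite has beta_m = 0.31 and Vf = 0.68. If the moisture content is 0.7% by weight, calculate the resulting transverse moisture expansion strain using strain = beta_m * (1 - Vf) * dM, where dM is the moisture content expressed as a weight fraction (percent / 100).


dM = 0.7/100 = 0.007
strain = beta_m * (1-Vf) * dM = 0.31 * 0.32 * 0.007 = 0.0006944

0.0006944


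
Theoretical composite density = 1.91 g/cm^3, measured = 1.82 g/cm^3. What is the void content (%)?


Void% = (rho_theo - rho_actual)/rho_theo * 100 = (1.91 - 1.82)/1.91 * 100 = 4.71%

4.71%


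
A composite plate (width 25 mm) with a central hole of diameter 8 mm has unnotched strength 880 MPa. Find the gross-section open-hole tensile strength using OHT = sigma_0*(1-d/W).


OHT = sigma_0*(1-d/W) = 880*(1-8/25) = 598.4 MPa

598.4 MPa


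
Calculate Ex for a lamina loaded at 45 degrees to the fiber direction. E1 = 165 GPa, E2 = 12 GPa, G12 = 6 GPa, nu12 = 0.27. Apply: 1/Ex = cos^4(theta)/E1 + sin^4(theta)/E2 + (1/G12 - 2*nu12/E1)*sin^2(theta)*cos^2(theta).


cos^4(45) = 0.25, sin^4(45) = 0.25, sin^2(45)*cos^2(45) = 0.25
1/G12 - 2*nu12/E1 = 1/6 - 2*0.27/165 = 0.163394 GPa^-1
1/Ex = 0.25/165 + 0.25/12 + 0.163394*0.25 = 0.063197 GPa^-1
Ex = 15.82 GPa

15.82 GPa


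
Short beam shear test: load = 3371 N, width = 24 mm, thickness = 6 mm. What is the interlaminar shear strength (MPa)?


ILSS = 3F/(4bh) = 3*3371/(4*24*6) = 17.56 MPa

17.56 MPa


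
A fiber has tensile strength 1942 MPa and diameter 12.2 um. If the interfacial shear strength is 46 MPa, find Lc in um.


Lc = sigma_f * d / (2 * tau_i) = 1942 * 12.2 / (2 * 46) = 257.5 um

257.5 um


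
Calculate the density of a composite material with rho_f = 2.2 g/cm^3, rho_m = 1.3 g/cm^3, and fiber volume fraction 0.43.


rho_c = rho_f*Vf + rho_m*(1-Vf) = 2.2*0.43 + 1.3*0.57 = 1.687 g/cm^3

1.687 g/cm^3


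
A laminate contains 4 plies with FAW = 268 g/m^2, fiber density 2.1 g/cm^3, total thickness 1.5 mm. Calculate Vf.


Vf = n * FAW / (rho_f * h * 1000) = 4 * 268 / (2.1 * 1.5 * 1000) = 0.3403

0.3403


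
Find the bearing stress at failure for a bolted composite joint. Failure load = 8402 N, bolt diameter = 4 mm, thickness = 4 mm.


sigma_br = F/(d*h) = 8402/(4*4) = 525.1 MPa

525.1 MPa


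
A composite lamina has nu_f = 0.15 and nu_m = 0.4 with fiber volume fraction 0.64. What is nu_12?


nu_12 = nu_f*Vf + nu_m*(1-Vf) = 0.15*0.64 + 0.4*0.36 = 0.24

0.24


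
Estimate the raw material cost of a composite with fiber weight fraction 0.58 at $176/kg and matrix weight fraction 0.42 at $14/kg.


Cost = cost_f*Wf + cost_m*Wm = 176*0.58 + 14*0.42 = $107.96/kg

$107.96/kg


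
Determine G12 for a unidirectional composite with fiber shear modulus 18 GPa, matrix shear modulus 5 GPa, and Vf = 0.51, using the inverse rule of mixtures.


1/G12 = Vf/Gf + (1-Vf)/Gm = 0.51/18 + 0.49/5
G12 = 7.92 GPa

7.92 GPa


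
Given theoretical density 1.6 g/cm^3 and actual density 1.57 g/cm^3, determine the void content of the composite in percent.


Void% = (rho_theo - rho_actual)/rho_theo * 100 = (1.6 - 1.57)/1.6 * 100 = 1.88%

1.88%


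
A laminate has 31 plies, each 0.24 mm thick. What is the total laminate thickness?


h = n * t_ply = 31 * 0.24 = 7.44 mm

7.44 mm


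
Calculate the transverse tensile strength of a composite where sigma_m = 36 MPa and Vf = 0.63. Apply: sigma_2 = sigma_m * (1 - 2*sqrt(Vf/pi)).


factor = 1 - 2*sqrt(0.63/pi) = 0.1044
sigma_2 = 36 * 0.1044 = 3.76 MPa

3.76 MPa


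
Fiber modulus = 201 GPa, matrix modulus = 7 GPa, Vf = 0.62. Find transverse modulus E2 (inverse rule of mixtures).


1/E2 = Vf/Ef + (1-Vf)/Em = 0.62/201 + 0.38/7
E2 = 17.43 GPa

17.43 GPa


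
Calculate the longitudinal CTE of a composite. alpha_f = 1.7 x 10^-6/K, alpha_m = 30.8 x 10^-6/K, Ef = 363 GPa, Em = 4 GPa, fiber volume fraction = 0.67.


E1 = Ef*Vf + Em*(1-Vf) = 244.53
alpha_1 = (alpha_f*Ef*Vf + alpha_m*Em*(1-Vf))/E1 = 1.86 x 10^-6/K

1.86 x 10^-6/K


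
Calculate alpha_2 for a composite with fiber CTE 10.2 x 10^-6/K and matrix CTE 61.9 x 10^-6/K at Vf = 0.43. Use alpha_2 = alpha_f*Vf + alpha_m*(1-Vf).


alpha_2 = alpha_f*Vf + alpha_m*(1-Vf) = 10.2*0.43 + 61.9*0.57 = 39.7 x 10^-6/K

39.7 x 10^-6/K


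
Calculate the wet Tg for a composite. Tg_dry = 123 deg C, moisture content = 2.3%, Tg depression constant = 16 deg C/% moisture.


Tg_wet = Tg_dry - k*moisture = 123 - 16*2.3 = 86.2 deg C

86.2 deg C


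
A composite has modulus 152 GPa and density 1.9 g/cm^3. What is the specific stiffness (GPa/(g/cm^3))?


Specific stiffness = E/rho = 152/1.9 = 80.0 GPa/(g/cm^3)

80.0 GPa/(g/cm^3)


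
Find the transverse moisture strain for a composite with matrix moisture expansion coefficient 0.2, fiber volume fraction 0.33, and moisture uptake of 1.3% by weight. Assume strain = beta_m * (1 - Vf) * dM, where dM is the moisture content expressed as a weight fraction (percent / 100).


dM = 1.3/100 = 0.013
strain = beta_m * (1-Vf) * dM = 0.2 * 0.67 * 0.013 = 0.001742

0.001742


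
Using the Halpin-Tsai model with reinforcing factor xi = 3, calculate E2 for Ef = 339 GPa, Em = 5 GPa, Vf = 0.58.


eta = (Ef/Em - 1)/(Ef/Em + xi) = (67.8 - 1)/(67.8 + 3) = 0.9435
E2 = Em*(1+xi*eta*Vf)/(1-eta*Vf) = 29.17 GPa

29.17 GPa


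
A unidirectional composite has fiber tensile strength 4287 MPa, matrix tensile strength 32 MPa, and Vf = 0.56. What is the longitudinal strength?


sigma_1 = sigma_f*Vf + sigma_m*(1-Vf) = 4287*0.56 + 32*0.44 = 2414.8 MPa

2414.8 MPa


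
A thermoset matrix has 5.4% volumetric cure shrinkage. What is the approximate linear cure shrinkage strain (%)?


Linear shrinkage ≈ vol_shrink/3 = 5.4/3 = 1.8%

1.8%


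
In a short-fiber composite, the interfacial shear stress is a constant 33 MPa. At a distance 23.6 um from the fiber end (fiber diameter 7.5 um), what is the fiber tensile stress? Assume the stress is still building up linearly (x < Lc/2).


Force balance: sigma_f * (pi*d^2/4) = tau * (pi*d) * x  ->  sigma_f = 4 * tau * x / d
sigma_f = 4 * 33 * 23.6 / 7.5 = 415.4 MPa

415.4 MPa


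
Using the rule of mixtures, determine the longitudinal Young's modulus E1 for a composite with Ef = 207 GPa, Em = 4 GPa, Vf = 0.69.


E1 = Ef*Vf + Em*(1-Vf) = 207*0.69 + 4*0.31 = 144.07 GPa

144.07 GPa


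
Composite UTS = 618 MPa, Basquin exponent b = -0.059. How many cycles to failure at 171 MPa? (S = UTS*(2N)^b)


N = 0.5 * (S/UTS)^(1/b) = 0.5 * (171/618)^(1/-0.059) = 1.4337e+09 cycles

1.4337e+09 cycles


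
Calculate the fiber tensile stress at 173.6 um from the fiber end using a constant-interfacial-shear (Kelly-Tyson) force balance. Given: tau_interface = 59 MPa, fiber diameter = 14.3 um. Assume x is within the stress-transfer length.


Force balance: sigma_f * (pi*d^2/4) = tau * (pi*d) * x  ->  sigma_f = 4 * tau * x / d
sigma_f = 4 * 59 * 173.6 / 14.3 = 2865.0 MPa

2865.0 MPa


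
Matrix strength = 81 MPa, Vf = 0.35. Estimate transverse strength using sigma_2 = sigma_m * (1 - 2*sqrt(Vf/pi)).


factor = 1 - 2*sqrt(0.35/pi) = 0.3324
sigma_2 = 81 * 0.3324 = 26.93 MPa

26.93 MPa


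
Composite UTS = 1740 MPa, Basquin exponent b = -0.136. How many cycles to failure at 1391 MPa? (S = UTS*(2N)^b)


N = 0.5 * (S/UTS)^(1/b) = 0.5 * (1391/1740)^(1/-0.136) = 2.5932 cycles

2.5932 cycles


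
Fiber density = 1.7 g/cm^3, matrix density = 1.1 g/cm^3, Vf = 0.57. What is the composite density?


rho_c = rho_f*Vf + rho_m*(1-Vf) = 1.7*0.57 + 1.1*0.43 = 1.442 g/cm^3

1.442 g/cm^3


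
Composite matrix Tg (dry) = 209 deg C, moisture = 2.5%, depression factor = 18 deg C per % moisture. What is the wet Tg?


Tg_wet = Tg_dry - k*moisture = 209 - 18*2.5 = 164.0 deg C

164.0 deg C


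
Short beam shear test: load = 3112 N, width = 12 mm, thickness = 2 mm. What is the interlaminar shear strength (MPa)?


ILSS = 3F/(4bh) = 3*3112/(4*12*2) = 97.25 MPa

97.25 MPa


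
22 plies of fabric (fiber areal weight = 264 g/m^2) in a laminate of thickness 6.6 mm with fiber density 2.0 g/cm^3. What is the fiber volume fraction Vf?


Vf = n * FAW / (rho_f * h * 1000) = 22 * 264 / (2.0 * 6.6 * 1000) = 0.44

0.44


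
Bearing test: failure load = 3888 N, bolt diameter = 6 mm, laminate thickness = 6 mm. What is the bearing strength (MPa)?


sigma_br = F/(d*h) = 3888/(6*6) = 108.0 MPa

108.0 MPa


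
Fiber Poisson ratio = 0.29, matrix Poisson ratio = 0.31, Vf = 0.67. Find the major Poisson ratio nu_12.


nu_12 = nu_f*Vf + nu_m*(1-Vf) = 0.29*0.67 + 0.31*0.33 = 0.2966

0.2966


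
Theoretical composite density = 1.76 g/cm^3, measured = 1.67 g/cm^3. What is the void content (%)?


Void% = (rho_theo - rho_actual)/rho_theo * 100 = (1.76 - 1.67)/1.76 * 100 = 5.11%

5.11%


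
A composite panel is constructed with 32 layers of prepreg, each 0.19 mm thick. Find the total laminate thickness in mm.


h = n * t_ply = 32 * 0.19 = 6.08 mm

6.08 mm


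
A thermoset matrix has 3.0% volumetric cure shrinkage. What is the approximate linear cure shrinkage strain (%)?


Linear shrinkage ≈ vol_shrink/3 = 3.0/3 = 1.0%

1.0%


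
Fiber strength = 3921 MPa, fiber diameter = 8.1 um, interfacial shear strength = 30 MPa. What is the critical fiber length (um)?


Lc = sigma_f * d / (2 * tau_i) = 3921 * 8.1 / (2 * 30) = 529.3 um

529.3 um


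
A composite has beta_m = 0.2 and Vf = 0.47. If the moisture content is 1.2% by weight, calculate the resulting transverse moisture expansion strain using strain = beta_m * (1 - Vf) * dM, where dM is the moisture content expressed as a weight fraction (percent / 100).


dM = 1.2/100 = 0.012
strain = beta_m * (1-Vf) * dM = 0.2 * 0.53 * 0.012 = 0.001272

0.001272


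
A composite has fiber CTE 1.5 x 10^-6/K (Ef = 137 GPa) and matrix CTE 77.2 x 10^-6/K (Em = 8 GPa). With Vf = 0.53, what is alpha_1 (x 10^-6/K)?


E1 = Ef*Vf + Em*(1-Vf) = 76.37
alpha_1 = (alpha_f*Ef*Vf + alpha_m*Em*(1-Vf))/E1 = 5.23 x 10^-6/K

5.23 x 10^-6/K


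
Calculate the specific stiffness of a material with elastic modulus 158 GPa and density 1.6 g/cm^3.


Specific stiffness = E/rho = 158/1.6 = 98.8 GPa/(g/cm^3)

98.8 GPa/(g/cm^3)


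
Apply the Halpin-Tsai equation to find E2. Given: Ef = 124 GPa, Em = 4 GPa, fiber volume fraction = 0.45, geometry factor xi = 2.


eta = (Ef/Em - 1)/(Ef/Em + xi) = (31.0 - 1)/(31.0 + 2) = 0.9091
E2 = Em*(1+xi*eta*Vf)/(1-eta*Vf) = 12.31 GPa

12.31 GPa


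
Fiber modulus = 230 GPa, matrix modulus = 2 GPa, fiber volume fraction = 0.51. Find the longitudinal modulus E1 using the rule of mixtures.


E1 = Ef*Vf + Em*(1-Vf) = 230*0.51 + 2*0.49 = 118.28 GPa

118.28 GPa


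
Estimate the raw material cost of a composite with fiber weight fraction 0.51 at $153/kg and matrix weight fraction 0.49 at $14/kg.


Cost = cost_f*Wf + cost_m*Wm = 153*0.51 + 14*0.49 = $84.89/kg

$84.89/kg


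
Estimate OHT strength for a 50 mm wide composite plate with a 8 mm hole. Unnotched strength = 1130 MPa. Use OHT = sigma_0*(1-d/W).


OHT = sigma_0*(1-d/W) = 1130*(1-8/50) = 949.2 MPa

949.2 MPa


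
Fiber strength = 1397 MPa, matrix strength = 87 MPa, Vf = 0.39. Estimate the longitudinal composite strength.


sigma_1 = sigma_f*Vf + sigma_m*(1-Vf) = 1397*0.39 + 87*0.61 = 597.9 MPa

597.9 MPa


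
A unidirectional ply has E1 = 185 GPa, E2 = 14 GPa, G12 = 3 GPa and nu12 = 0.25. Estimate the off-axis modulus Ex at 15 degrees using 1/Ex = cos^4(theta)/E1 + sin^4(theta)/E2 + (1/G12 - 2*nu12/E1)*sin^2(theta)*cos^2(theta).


cos^4(15) = 0.870513, sin^4(15) = 0.004487, sin^2(15)*cos^2(15) = 0.0625
1/G12 - 2*nu12/E1 = 1/3 - 2*0.25/185 = 0.330631 GPa^-1
1/Ex = 0.870513/185 + 0.004487/14 + 0.330631*0.0625 = 0.0256904 GPa^-1
Ex = 38.93 GPa

38.93 GPa


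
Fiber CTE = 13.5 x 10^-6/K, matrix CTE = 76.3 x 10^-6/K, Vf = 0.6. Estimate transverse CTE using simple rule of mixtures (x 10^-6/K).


alpha_2 = alpha_f*Vf + alpha_m*(1-Vf) = 13.5*0.6 + 76.3*0.4 = 38.6 x 10^-6/K

38.6 x 10^-6/K


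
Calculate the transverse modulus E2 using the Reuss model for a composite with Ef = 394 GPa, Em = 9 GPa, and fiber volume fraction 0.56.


1/E2 = Vf/Ef + (1-Vf)/Em = 0.56/394 + 0.44/9
E2 = 19.88 GPa

19.88 GPa


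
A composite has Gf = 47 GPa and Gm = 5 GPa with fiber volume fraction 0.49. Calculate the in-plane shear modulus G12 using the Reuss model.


1/G12 = Vf/Gf + (1-Vf)/Gm = 0.49/47 + 0.51/5
G12 = 8.89 GPa

8.89 GPa


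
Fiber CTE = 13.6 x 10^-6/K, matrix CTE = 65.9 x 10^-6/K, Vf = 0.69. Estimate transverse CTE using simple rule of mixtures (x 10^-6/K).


alpha_2 = alpha_f*Vf + alpha_m*(1-Vf) = 13.6*0.69 + 65.9*0.31 = 29.8 x 10^-6/K

29.8 x 10^-6/K


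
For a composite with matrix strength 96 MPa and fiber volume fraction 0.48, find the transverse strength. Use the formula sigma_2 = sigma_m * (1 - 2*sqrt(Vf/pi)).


factor = 1 - 2*sqrt(0.48/pi) = 0.2182
sigma_2 = 96 * 0.2182 = 20.95 MPa

20.95 MPa


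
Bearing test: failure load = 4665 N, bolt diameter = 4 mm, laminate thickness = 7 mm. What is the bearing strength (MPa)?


sigma_br = F/(d*h) = 4665/(4*7) = 166.6 MPa

166.6 MPa


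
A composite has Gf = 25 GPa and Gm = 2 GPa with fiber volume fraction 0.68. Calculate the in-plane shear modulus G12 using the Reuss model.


1/G12 = Vf/Gf + (1-Vf)/Gm = 0.68/25 + 0.32/2
G12 = 5.34 GPa

5.34 GPa


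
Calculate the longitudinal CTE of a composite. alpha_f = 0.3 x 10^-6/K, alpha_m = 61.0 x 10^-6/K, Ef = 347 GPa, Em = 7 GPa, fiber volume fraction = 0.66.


E1 = Ef*Vf + Em*(1-Vf) = 231.4
alpha_1 = (alpha_f*Ef*Vf + alpha_m*Em*(1-Vf))/E1 = 0.92 x 10^-6/K

0.92 x 10^-6/K


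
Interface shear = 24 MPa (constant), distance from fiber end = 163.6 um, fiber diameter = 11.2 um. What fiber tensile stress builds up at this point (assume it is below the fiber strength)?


Force balance: sigma_f * (pi*d^2/4) = tau * (pi*d) * x  ->  sigma_f = 4 * tau * x / d
sigma_f = 4 * 24 * 163.6 / 11.2 = 1402.3 MPa

1402.3 MPa


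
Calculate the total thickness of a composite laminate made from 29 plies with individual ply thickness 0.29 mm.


h = n * t_ply = 29 * 0.29 = 8.41 mm

8.41 mm


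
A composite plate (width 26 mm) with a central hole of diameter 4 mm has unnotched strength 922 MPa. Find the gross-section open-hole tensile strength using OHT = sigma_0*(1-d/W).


OHT = sigma_0*(1-d/W) = 922*(1-4/26) = 780.2 MPa

780.2 MPa


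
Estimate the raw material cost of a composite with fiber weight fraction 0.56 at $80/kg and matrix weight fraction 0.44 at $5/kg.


Cost = cost_f*Wf + cost_m*Wm = 80*0.56 + 5*0.44 = $47.0/kg

$47.0/kg


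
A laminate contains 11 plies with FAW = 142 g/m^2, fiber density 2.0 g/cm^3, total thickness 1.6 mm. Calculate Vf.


Vf = n * FAW / (rho_f * h * 1000) = 11 * 142 / (2.0 * 1.6 * 1000) = 0.4881

0.4881


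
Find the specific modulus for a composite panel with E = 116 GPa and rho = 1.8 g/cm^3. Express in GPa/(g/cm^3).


Specific stiffness = E/rho = 116/1.8 = 64.4 GPa/(g/cm^3)

64.4 GPa/(g/cm^3)


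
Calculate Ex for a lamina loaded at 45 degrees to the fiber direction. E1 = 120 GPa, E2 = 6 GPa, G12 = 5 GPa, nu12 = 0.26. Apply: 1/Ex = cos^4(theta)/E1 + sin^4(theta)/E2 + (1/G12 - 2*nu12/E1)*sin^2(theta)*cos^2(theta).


cos^4(45) = 0.25, sin^4(45) = 0.25, sin^2(45)*cos^2(45) = 0.25
1/G12 - 2*nu12/E1 = 1/5 - 2*0.26/120 = 0.195667 GPa^-1
1/Ex = 0.25/120 + 0.25/6 + 0.195667*0.25 = 0.0926667 GPa^-1
Ex = 10.79 GPa

10.79 GPa


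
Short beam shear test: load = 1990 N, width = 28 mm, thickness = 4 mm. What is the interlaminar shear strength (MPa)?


ILSS = 3F/(4bh) = 3*1990/(4*28*4) = 13.33 MPa

13.33 MPa


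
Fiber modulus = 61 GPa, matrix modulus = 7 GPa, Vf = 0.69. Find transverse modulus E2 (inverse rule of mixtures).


1/E2 = Vf/Ef + (1-Vf)/Em = 0.69/61 + 0.31/7
E2 = 17.99 GPa

17.99 GPa


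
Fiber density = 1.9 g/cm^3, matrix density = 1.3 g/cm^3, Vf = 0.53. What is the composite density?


rho_c = rho_f*Vf + rho_m*(1-Vf) = 1.9*0.53 + 1.3*0.47 = 1.618 g/cm^3

1.618 g/cm^3


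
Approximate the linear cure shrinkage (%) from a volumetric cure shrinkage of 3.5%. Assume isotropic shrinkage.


Linear shrinkage ≈ vol_shrink/3 = 3.5/3 = 1.167%

1.167%


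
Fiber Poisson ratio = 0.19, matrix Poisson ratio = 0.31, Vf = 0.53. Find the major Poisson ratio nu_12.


nu_12 = nu_f*Vf + nu_m*(1-Vf) = 0.19*0.53 + 0.31*0.47 = 0.2464

0.2464


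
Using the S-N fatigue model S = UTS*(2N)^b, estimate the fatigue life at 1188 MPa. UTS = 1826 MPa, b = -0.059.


N = 0.5 * (S/UTS)^(1/b) = 0.5 * (1188/1826)^(1/-0.059) = 729.6444 cycles

729.6444 cycles


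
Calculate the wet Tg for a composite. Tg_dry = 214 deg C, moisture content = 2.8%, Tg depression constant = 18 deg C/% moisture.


Tg_wet = Tg_dry - k*moisture = 214 - 18*2.8 = 163.6 deg C

163.6 deg C


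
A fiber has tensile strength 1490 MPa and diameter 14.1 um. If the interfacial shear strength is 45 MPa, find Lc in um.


Lc = sigma_f * d / (2 * tau_i) = 1490 * 14.1 / (2 * 45) = 233.4 um

233.4 um


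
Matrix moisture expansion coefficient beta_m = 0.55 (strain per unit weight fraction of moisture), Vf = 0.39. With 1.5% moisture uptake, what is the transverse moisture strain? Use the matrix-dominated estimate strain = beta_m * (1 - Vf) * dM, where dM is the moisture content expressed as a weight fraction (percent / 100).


dM = 1.5/100 = 0.015
strain = beta_m * (1-Vf) * dM = 0.55 * 0.61 * 0.015 = 0.0050325

0.0050325


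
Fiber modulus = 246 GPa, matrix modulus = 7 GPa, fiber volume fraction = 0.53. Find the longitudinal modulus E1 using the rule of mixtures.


E1 = Ef*Vf + Em*(1-Vf) = 246*0.53 + 7*0.47 = 133.67 GPa

133.67 GPa


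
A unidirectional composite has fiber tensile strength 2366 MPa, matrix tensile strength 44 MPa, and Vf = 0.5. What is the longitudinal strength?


sigma_1 = sigma_f*Vf + sigma_m*(1-Vf) = 2366*0.5 + 44*0.5 = 1205.0 MPa

1205.0 MPa


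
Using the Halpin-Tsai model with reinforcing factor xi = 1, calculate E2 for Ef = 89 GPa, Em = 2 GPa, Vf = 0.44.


eta = (Ef/Em - 1)/(Ef/Em + xi) = (44.5 - 1)/(44.5 + 1) = 0.956
E2 = Em*(1+xi*eta*Vf)/(1-eta*Vf) = 4.9 GPa

4.9 GPa


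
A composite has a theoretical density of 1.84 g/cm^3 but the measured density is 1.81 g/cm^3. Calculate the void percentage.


Void% = (rho_theo - rho_actual)/rho_theo * 100 = (1.84 - 1.81)/1.84 * 100 = 1.63%

1.63%


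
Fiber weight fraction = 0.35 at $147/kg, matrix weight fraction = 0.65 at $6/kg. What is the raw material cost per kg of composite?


Cost = cost_f*Wf + cost_m*Wm = 147*0.35 + 6*0.65 = $55.35/kg

$55.35/kg


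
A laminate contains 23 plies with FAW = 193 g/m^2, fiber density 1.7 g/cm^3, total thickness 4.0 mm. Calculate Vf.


Vf = n * FAW / (rho_f * h * 1000) = 23 * 193 / (1.7 * 4.0 * 1000) = 0.6528

0.6528


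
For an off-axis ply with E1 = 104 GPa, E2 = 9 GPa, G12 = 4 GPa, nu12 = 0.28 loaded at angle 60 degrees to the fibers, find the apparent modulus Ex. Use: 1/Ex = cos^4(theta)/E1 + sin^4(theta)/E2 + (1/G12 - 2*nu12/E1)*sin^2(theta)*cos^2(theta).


cos^4(60) = 0.0625, sin^4(60) = 0.5625, sin^2(60)*cos^2(60) = 0.1875
1/G12 - 2*nu12/E1 = 1/4 - 2*0.28/104 = 0.244615 GPa^-1
1/Ex = 0.0625/104 + 0.5625/9 + 0.244615*0.1875 = 0.1089663 GPa^-1
Ex = 9.18 GPa

9.18 GPa


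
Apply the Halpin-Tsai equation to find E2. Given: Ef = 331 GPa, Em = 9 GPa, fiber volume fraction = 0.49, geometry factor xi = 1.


eta = (Ef/Em - 1)/(Ef/Em + xi) = (36.7778 - 1)/(36.7778 + 1) = 0.9471
E2 = Em*(1+xi*eta*Vf)/(1-eta*Vf) = 24.59 GPa

24.59 GPa


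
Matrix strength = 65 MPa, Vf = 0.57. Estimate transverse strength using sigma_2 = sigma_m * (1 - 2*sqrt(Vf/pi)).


factor = 1 - 2*sqrt(0.57/pi) = 0.1481
sigma_2 = 65 * 0.1481 = 9.63 MPa

9.63 MPa


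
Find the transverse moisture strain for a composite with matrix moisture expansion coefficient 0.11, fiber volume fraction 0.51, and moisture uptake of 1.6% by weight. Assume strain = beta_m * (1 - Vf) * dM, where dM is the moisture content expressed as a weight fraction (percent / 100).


dM = 1.6/100 = 0.016
strain = beta_m * (1-Vf) * dM = 0.11 * 0.49 * 0.016 = 0.0008624

0.0008624


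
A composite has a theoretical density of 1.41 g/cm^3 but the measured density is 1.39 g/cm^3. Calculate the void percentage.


Void% = (rho_theo - rho_actual)/rho_theo * 100 = (1.41 - 1.39)/1.41 * 100 = 1.42%

1.42%


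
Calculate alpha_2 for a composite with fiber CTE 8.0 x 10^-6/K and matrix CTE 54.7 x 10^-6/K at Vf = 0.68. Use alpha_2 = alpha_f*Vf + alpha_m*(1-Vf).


alpha_2 = alpha_f*Vf + alpha_m*(1-Vf) = 8.0*0.68 + 54.7*0.32 = 22.9 x 10^-6/K

22.9 x 10^-6/K


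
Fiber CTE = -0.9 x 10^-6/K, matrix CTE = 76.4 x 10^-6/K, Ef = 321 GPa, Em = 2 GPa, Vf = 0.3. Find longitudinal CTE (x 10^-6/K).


E1 = Ef*Vf + Em*(1-Vf) = 97.7
alpha_1 = (alpha_f*Ef*Vf + alpha_m*Em*(1-Vf))/E1 = 0.21 x 10^-6/K

0.21 x 10^-6/K


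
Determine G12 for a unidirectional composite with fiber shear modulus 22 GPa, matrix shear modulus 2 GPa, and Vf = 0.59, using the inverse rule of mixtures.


1/G12 = Vf/Gf + (1-Vf)/Gm = 0.59/22 + 0.41/2
G12 = 4.31 GPa

4.31 GPa


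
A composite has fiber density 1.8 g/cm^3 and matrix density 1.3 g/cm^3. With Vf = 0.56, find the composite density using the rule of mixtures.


rho_c = rho_f*Vf + rho_m*(1-Vf) = 1.8*0.56 + 1.3*0.44 = 1.58 g/cm^3

1.58 g/cm^3


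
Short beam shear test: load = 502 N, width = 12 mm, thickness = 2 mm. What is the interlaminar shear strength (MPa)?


ILSS = 3F/(4bh) = 3*502/(4*12*2) = 15.69 MPa

15.69 MPa


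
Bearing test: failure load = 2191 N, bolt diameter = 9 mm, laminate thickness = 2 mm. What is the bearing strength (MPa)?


sigma_br = F/(d*h) = 2191/(9*2) = 121.7 MPa

121.7 MPa


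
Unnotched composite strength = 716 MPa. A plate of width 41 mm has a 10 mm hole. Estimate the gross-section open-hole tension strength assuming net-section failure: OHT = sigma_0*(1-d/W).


OHT = sigma_0*(1-d/W) = 716*(1-10/41) = 541.4 MPa

541.4 MPa


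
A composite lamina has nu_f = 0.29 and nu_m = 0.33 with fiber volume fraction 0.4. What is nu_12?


nu_12 = nu_f*Vf + nu_m*(1-Vf) = 0.29*0.4 + 0.33*0.6 = 0.314

0.314


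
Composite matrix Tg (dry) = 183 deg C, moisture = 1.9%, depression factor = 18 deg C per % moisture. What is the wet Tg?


Tg_wet = Tg_dry - k*moisture = 183 - 18*1.9 = 148.8 deg C

148.8 deg C


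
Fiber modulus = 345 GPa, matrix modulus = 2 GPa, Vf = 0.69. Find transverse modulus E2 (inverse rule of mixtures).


1/E2 = Vf/Ef + (1-Vf)/Em = 0.69/345 + 0.31/2
E2 = 6.37 GPa

6.37 GPa


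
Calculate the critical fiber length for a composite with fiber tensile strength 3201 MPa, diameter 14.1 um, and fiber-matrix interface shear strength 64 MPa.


Lc = sigma_f * d / (2 * tau_i) = 3201 * 14.1 / (2 * 64) = 352.6 um

352.6 um


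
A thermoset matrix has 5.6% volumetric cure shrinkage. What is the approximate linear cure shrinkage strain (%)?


Linear shrinkage ≈ vol_shrink/3 = 5.6/3 = 1.867%

1.867%


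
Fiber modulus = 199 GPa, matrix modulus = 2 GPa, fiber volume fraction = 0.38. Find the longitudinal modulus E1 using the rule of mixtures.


E1 = Ef*Vf + Em*(1-Vf) = 199*0.38 + 2*0.62 = 76.86 GPa

76.86 GPa


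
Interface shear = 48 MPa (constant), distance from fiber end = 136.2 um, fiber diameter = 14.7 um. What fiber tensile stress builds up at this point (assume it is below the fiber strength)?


Force balance: sigma_f * (pi*d^2/4) = tau * (pi*d) * x  ->  sigma_f = 4 * tau * x / d
sigma_f = 4 * 48 * 136.2 / 14.7 = 1778.9 MPa

1778.9 MPa


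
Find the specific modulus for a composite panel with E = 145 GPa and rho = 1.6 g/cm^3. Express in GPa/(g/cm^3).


Specific stiffness = E/rho = 145/1.6 = 90.6 GPa/(g/cm^3)

90.6 GPa/(g/cm^3)


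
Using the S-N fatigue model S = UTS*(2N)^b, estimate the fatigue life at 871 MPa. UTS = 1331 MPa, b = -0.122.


N = 0.5 * (S/UTS)^(1/b) = 0.5 * (871/1331)^(1/-0.122) = 16.1613 cycles

16.1613 cycles


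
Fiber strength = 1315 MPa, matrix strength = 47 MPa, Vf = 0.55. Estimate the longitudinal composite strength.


sigma_1 = sigma_f*Vf + sigma_m*(1-Vf) = 1315*0.55 + 47*0.45 = 744.4 MPa

744.4 MPa


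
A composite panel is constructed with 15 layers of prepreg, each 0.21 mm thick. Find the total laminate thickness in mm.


h = n * t_ply = 15 * 0.21 = 3.15 mm

3.15 mm


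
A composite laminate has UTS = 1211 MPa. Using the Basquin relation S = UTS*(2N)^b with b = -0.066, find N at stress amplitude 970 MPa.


N = 0.5 * (S/UTS)^(1/b) = 0.5 * (970/1211)^(1/-0.066) = 14.4264 cycles

14.4264 cycles


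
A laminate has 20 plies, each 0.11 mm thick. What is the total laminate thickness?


h = n * t_ply = 20 * 0.11 = 2.2 mm

2.2 mm


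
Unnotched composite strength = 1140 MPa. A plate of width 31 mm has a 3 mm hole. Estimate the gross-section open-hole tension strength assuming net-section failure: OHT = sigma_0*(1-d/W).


OHT = sigma_0*(1-d/W) = 1140*(1-3/31) = 1029.7 MPa

1029.7 MPa
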